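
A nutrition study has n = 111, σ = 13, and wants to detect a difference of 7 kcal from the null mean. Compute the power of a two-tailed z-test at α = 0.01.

SE = σ/√n = 13/√111 = 1.234. Non-centrality λ = d/SE = 7/1.234 = 5.673. Power ≈ Φ(λ - z_{α/2}) = Φ(5.673 - 2.576) = Φ(3.097) = 0.999.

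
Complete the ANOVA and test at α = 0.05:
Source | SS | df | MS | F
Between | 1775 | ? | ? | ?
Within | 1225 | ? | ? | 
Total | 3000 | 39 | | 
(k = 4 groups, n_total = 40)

df_between = 3, df_within = 36. MS_between = 591.67, MS_within = 34.03. F = 17.388, F_crit ≈ 2.866. Reject H₀.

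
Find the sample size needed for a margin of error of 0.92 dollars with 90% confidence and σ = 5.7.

n = (z*σ/E)² = (1.645×5.7/0.92)² = 103.9 → n = 104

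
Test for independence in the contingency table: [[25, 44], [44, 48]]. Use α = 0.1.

χ² = 2.164. df = 1, critical = 2.706. Fail to reject H₀. No evidence of dependence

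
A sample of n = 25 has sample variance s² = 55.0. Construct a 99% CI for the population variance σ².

df = 24. χ²_{0.005} = 45.559, χ²_{0.995} = 9.886. CI for σ² = ((n-1)s²/χ²_{α/2}, (n-1)s²/χ²_{1-α/2}) = (24·55.0/45.559, 24·55.0/9.886) = (28.97, 133.52)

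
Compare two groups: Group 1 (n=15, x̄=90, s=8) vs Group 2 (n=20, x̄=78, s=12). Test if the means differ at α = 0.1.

Pooled sp = 10.49. t = 3.349, df = 33. Critical t = ±1.692. Reject H₀.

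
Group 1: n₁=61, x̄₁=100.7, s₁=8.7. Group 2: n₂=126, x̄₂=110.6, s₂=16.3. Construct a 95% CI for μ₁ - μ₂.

Difference = -9.9. SE = √(8.7²/61 + 16.3²/126) = 1.83. CI = (-13.49, -6.31)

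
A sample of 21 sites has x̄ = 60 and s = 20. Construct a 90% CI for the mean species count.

CI = x̄ ± t*(s/√n) = 60 ± 1.725(20/√21) = (52.47, 67.53)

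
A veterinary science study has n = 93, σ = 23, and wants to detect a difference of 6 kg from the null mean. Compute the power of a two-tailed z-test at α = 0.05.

SE = σ/√n = 23/√93 = 2.385. Non-centrality λ = d/SE = 6/2.385 = 2.516. Power ≈ Φ(λ - z_{α/2}) = Φ(2.516 - 1.96) = Φ(0.556) = 0.711.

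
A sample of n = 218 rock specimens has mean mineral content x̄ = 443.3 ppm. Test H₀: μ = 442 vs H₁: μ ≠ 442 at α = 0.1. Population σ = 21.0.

z = (x̄ - μ₀)/(σ/√n) = (443.3 - 442)/(21.0/√218) = 0.914. Critical value: ±1.645. Since |0.914| ≤ 1.645, Fail to reject H₀.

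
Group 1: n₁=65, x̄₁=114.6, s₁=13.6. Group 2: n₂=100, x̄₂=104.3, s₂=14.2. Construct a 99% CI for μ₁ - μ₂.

Difference = 10.3. SE = √(13.6²/65 + 14.2²/100) = 2.205. CI = (4.62, 15.98)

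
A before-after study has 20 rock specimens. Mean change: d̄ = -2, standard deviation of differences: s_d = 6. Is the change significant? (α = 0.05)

t = d̄/(s_d/√n) = -2/(6/√20) = -1.491. df = 19, critical t = ±2.093. Fail to reject H₀.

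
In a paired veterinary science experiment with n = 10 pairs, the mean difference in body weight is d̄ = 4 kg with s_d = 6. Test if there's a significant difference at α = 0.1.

t = d̄/(s_d/√n) = 4/(6/√10) = 2.108. df = 9, critical t = ±1.833. Reject H₀.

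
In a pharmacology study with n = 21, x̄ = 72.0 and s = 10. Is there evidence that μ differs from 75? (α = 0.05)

t = (x̄ - μ₀)/(s/√n) = (72.0 - 75)/(10/√21) = -1.375. df = 20, critical t = ±2.086. Fail to reject H₀.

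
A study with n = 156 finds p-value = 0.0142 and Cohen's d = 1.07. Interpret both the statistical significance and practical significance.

Statistically significant (p = 0.0142 < 0.05). Cohen's d = 1.07 indicates a large effect size. Both statistical and practical significance should be considered.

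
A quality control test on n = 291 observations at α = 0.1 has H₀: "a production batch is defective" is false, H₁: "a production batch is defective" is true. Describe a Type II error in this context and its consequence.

Type II error: failing to reject H₀ when it is false — concluding that a production batch is defective is not supported when in fact it is. Consequence: shipping a defective batch — faulty products reach customers.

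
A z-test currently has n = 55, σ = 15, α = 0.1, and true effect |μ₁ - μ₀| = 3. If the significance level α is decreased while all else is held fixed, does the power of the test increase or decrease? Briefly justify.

Power decreases: a smaller α raises the critical value, so less of the H₁ sampling distribution falls in the rejection region.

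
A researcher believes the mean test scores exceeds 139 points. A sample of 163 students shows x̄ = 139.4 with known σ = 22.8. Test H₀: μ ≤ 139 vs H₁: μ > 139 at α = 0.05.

z = 0.224. Critical value: 1.645. Fail to reject H₀.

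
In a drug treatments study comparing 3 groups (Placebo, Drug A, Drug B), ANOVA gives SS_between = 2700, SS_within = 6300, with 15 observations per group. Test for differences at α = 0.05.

df_between = 2, df_within = 42. F = MS_between/MS_within = 1350.0/150.0 = 9.0. F_crit ≈ 3.22. Reject H₀. At least one mean differs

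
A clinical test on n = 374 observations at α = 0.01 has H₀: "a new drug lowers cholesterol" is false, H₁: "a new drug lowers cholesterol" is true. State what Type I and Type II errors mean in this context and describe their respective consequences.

Type I (false positive): concluding that a new drug lowers cholesterol when it is not — approving an ineffective drug — patients take a useless medication and may skip effective alternatives. Type II (false negative): failing to conclude that a new drug lowers cholesterol when it is — shelving an effective drug — patients miss out on a treatment that would have helped. Which is costlier depends on domain priorities and is a judgement call rather than a statistical fact.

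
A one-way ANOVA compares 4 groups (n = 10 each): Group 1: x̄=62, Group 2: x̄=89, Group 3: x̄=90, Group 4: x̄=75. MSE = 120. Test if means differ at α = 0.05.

Grand mean = 79.0. SS_between = 5260.0, MS_between = 1753.33. F = 14.611, F_crit ≈ 2.866. Reject H₀.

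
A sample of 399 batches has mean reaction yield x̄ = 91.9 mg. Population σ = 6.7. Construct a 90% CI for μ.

CI = x̄ ± z*(σ/√n) = 91.9 ± 1.645(6.7/√399) = 91.9 ± 0.55 = (91.35, 92.45)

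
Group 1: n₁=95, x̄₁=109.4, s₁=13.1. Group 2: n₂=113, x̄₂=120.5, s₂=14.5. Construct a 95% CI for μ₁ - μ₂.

Difference = -11.1. SE = √(13.1²/95 + 14.5²/113) = 1.915. CI = (-14.85, -7.35)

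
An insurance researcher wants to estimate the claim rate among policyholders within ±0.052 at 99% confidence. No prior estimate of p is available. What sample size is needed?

Conservative approach: use p = 0.5 (maximizes p(1-p) = 0.25). n = z²(0.25)/E² = 2.576²×0.25/0.052² = 613.5 → n = 614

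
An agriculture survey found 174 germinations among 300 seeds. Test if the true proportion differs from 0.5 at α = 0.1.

p̂ = 0.58, p₀ = 0.5. z = (p̂ - p₀)/√(p₀(1-p₀)/n) = 2.771. Critical: ±1.645. Reject H₀.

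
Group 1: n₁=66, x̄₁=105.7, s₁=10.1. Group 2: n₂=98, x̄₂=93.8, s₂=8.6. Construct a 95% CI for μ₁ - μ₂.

Difference = 11.9. SE = √(10.1²/66 + 8.6²/98) = 1.517. CI = (8.93, 14.87)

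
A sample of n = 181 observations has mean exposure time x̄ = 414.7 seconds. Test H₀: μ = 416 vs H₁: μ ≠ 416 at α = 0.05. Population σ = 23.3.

z = (x̄ - μ₀)/(σ/√n) = (414.7 - 416)/(23.3/√181) = -0.751. Critical value: ±1.96. Since |-0.751| ≤ 1.96, Fail to reject H₀.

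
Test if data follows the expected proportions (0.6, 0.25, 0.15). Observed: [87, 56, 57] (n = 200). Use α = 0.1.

Expected: [120.0, 50.0, 30.0]. χ² = 34.095. df = 2, critical = 4.605. Reject H₀.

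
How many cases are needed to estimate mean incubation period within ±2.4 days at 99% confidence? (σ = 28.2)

n = (z*σ/E)² = (2.576×28.2/2.4)² = 916.2 → n = 917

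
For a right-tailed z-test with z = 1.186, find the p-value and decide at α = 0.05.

p = P(Z > 1.186) = 1 - Φ(1.186) ≈ 0.1178. Since p ≥ 0.05, fail to reject H₀ (not significant) at α = 0.05.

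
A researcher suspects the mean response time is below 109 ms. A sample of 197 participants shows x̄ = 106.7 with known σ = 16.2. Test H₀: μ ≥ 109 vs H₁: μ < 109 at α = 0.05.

z = -1.993. Critical value: -1.645. Reject H₀.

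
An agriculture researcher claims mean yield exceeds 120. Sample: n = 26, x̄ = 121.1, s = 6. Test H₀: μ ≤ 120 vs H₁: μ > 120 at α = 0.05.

t = (121.1 - 120)/(6/√26) = 0.935, df = 25. Critical t = 1.708. Fail to reject H₀.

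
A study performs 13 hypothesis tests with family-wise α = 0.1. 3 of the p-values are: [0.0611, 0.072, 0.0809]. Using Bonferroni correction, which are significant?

Bonferroni α = 0.1/13 = 0.00769. None of the given p-values are significant.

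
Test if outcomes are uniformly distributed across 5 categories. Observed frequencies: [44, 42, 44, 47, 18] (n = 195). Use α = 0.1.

Expected = 39 each. χ² = Σ(O-E)²/E = 14.462. df = 4, critical value = 7.779. Reject H₀.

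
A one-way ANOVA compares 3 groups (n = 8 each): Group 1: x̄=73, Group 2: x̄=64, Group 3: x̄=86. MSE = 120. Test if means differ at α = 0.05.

Grand mean = 74.33. SS_between = 1957.33, MS_between = 978.67. F = 8.156, F_crit ≈ 3.467. Reject H₀.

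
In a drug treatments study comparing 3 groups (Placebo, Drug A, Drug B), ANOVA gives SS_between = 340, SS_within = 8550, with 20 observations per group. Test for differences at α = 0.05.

df_between = 2, df_within = 57. F = MS_between/MS_within = 170.0/150.0 = 1.133. F_crit ≈ 3.159. Fail to reject H₀.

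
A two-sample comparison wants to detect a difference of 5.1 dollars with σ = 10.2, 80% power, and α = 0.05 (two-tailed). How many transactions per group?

n per group = 2(z_α/2 + z_β)²σ²/d² = 2×(1.96 + 0.84)²×10.2²/5.1² = 62.7 → n = 63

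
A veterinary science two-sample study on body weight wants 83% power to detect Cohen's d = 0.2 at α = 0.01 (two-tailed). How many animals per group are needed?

z_{α/2} = 2.576, z_β = Φ⁻¹(0.83) = 0.954. For small effect (d = 0.2): n per group = 2(z_{α/2} + z_β)²/d² = 2(2.576 + 0.954)²/0.2² = 623.04 → 624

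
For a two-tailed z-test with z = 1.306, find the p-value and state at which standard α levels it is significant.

p = 2·P(Z > |1.306|) = 2·(1 - Φ(1.306)) ≈ 0.1916. Not significant at any standard level.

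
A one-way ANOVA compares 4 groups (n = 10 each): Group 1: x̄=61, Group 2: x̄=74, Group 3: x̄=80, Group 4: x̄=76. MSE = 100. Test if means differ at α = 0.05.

Grand mean = 72.75. SS_between = 2027.5, MS_between = 675.83. F = 6.758, F_crit ≈ 2.866. Reject H₀.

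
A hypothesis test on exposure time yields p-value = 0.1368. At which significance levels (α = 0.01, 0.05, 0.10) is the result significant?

p = 0.1368. Not significant at any of the given levels.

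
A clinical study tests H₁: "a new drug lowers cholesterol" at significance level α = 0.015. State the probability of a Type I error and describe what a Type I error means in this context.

P(Type I error) = α = 0.015. A Type I error is rejecting H₀ when H₀ is actually true (false positive) — here, concluding that a new drug lowers cholesterol when in fact this is not the case. Consequence: approving an ineffective drug — patients take a useless medication and may skip effective alternatives.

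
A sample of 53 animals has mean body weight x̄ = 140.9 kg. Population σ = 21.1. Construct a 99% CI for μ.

CI = x̄ ± z*(σ/√n) = 140.9 ± 2.576(21.1/√53) = 140.9 ± 7.47 = (133.43, 148.37)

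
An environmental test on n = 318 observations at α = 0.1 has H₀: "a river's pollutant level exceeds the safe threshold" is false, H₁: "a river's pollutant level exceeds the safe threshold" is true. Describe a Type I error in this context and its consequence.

Type I error: rejecting H₀ when it is true — concluding that a river's pollutant level exceeds the safe threshold when in fact it is not. Consequence: shutting down a compliant factory unnecessarily.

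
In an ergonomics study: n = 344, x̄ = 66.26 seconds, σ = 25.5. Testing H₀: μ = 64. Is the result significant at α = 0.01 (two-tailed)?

z = (66.26 - 64)/(25.5/√344) = 1.644. Since |z| ≤ 2.576, not significant at α = 0.01.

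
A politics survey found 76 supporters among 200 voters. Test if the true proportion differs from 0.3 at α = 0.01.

p̂ = 0.38, p₀ = 0.3. z = (p̂ - p₀)/√(p₀(1-p₀)/n) = 2.469. Critical: ±2.576. Fail to reject H₀.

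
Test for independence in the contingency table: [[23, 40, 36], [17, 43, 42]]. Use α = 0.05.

χ² = 1.426. df = 2, critical = 5.991. Fail to reject H₀. No evidence of dependence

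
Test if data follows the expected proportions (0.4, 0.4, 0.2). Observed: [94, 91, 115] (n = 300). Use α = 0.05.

Expected: [120.0, 120.0, 60.0]. χ² = 63.058. df = 2, critical = 5.991. Reject H₀.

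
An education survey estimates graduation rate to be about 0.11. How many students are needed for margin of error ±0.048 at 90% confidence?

n = z²p(1-p)/E² = 1.645²×0.11×0.89/0.048² = 115.0 → n = 115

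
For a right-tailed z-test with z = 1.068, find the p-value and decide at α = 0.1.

p = P(Z > 1.068) = 1 - Φ(1.068) ≈ 0.1428. Since p ≥ 0.1, fail to reject H₀ (not significant) at α = 0.1.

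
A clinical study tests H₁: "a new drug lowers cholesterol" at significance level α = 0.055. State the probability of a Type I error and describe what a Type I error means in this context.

P(Type I error) = α = 0.055. A Type I error is rejecting H₀ when H₀ is actually true (false positive) — here, concluding that a new drug lowers cholesterol when in fact this is not the case. Consequence: approving an ineffective drug — patients take a useless medication and may skip effective alternatives.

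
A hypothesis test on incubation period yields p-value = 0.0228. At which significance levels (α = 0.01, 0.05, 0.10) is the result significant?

p = 0.0228. Significant at: α = 0.05, 0.1.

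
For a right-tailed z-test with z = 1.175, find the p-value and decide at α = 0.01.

p = P(Z > 1.175) = 1 - Φ(1.175) ≈ 0.12. Since p ≥ 0.01, fail to reject H₀ (not significant) at α = 0.01.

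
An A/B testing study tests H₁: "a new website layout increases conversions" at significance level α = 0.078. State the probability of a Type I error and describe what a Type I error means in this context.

P(Type I error) = α = 0.078. A Type I error is rejecting H₀ when H₀ is actually true (false positive) — here, concluding that a new website layout increases conversions when in fact this is not the case. Consequence: rolling out a layout that doesn't actually help — wasted engineering effort.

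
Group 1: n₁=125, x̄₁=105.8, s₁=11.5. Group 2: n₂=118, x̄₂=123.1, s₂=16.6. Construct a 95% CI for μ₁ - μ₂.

Difference = -17.3. SE = √(11.5²/125 + 16.6²/118) = 1.842. CI = (-20.91, -13.69)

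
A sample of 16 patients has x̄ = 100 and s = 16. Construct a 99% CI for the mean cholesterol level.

CI = x̄ ± t*(s/√n) = 100 ± 2.947(16/√16) = (88.21, 111.79)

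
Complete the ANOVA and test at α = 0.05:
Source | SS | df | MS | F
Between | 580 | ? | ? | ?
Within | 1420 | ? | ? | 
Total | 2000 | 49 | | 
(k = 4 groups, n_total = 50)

df_between = 3, df_within = 46. MS_between = 193.33, MS_within = 30.87. F = 6.263, F_crit ≈ 2.807. Reject H₀.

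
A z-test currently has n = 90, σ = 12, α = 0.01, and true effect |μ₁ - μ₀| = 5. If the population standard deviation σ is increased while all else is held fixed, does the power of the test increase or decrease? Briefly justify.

Power decreases: a larger σ inflates the standard error σ/√n, pulling the sampling distribution under H₁ back toward the critical value.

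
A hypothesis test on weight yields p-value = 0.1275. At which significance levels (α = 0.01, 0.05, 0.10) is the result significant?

p = 0.1275. Not significant at any of the given levels.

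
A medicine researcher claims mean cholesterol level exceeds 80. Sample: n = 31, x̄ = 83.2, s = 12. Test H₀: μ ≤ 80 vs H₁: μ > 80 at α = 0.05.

t = (83.2 - 80)/(12/√31) = 1.485, df = 30. Critical t = 1.697. Fail to reject H₀.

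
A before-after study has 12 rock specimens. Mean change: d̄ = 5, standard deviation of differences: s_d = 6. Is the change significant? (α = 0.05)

t = d̄/(s_d/√n) = 5/(6/√12) = 2.887. df = 11, critical t = ±2.201. Reject H₀.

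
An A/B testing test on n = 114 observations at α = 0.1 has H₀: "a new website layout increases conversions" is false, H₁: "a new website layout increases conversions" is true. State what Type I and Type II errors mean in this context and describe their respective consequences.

Type I (false positive): concluding that a new website layout increases conversions when it is not — rolling out a layout that doesn't actually help — wasted engineering effort. Type II (false negative): failing to conclude that a new website layout increases conversions when it is — discarding a layout that would have improved conversions — lost revenue. Which is costlier depends on domain priorities and is a judgement call rather than a statistical fact.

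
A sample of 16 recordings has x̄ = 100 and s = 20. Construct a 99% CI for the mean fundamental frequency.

CI = x̄ ± t*(s/√n) = 100 ± 2.947(20/√16) = (85.27, 114.73)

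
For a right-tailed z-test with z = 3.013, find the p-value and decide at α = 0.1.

p = P(Z > 3.013) = 1 - Φ(3.013) ≈ 0.0013. Since p < 0.1, reject H₀ (significant) at α = 0.1.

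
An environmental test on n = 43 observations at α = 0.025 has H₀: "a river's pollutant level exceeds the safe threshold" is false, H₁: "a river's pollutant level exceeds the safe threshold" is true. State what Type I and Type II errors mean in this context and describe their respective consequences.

Type I (false positive): concluding that a river's pollutant level exceeds the safe threshold when it is not — shutting down a compliant factory unnecessarily. Type II (false negative): failing to conclude that a river's pollutant level exceeds the safe threshold when it is — allowing unsafe pollution to continue. Which is costlier depends on domain priorities and is a judgement call rather than a statistical fact.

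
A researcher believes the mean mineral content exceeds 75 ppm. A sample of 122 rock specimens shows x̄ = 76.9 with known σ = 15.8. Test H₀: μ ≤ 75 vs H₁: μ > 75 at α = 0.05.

z = 1.328. Critical value: 1.645. Fail to reject H₀.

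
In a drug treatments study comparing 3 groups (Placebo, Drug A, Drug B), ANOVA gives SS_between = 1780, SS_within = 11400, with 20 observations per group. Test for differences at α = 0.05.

df_between = 2, df_within = 57. F = MS_between/MS_within = 890.0/200.0 = 4.45. F_crit ≈ 3.159. Reject H₀. At least one mean differs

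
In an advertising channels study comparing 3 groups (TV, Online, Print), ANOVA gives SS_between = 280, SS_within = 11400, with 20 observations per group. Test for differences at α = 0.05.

df_between = 2, df_within = 57. F = MS_between/MS_within = 140.0/200.0 = 0.7. F_crit ≈ 3.159. Fail to reject H₀.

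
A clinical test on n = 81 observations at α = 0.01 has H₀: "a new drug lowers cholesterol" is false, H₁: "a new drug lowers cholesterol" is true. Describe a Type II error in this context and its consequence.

Type II error: failing to reject H₀ when it is false — concluding that a new drug lowers cholesterol is not supported when in fact it is. Consequence: shelving an effective drug — patients miss out on a treatment that would have helped.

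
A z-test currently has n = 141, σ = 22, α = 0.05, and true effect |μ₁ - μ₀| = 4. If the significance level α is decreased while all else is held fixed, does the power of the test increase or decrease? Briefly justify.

Power decreases: a smaller α raises the critical value, so less of the H₁ sampling distribution falls in the rejection region.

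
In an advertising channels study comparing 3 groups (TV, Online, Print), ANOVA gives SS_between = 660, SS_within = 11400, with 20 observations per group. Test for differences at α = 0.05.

df_between = 2, df_within = 57. F = MS_between/MS_within = 330.0/200.0 = 1.65. F_crit ≈ 3.159. Fail to reject H₀.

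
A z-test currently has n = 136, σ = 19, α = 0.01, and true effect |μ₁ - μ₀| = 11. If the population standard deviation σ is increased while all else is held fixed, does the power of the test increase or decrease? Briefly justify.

Power decreases: a larger σ inflates the standard error σ/√n, pulling the sampling distribution under H₁ back toward the critical value.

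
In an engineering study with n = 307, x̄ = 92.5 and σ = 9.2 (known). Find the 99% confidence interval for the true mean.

CI = x̄ ± z*(σ/√n) = 92.5 ± 2.576(9.2/√307) = 92.5 ± 1.35 = (91.15, 93.85)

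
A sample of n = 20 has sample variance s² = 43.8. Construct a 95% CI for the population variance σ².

df = 19. χ²_{0.025} = 32.852, χ²_{0.975} = 8.907. CI for σ² = ((n-1)s²/χ²_{α/2}, (n-1)s²/χ²_{1-α/2}) = (19·43.8/32.852, 19·43.8/8.907) = (25.33, 93.43)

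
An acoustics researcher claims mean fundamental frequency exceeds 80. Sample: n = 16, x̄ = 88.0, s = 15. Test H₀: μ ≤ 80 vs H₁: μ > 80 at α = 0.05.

t = (88.0 - 80)/(15/√16) = 2.133, df = 15. Critical t = 1.753. Reject H₀.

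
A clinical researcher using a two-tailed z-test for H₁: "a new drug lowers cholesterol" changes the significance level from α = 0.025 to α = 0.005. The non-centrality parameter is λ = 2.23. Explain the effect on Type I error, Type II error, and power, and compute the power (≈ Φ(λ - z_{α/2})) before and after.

Decreasing α from 0.025 to 0.005:
• Type I error rate decreases (α is the Type I rate by definition).
• Critical value moves from z_{α/2} = 2.241 to 2.807, so power = Φ(λ - z_{α/2}) goes from Φ(2.23 - 2.241) = 0.496 to Φ(2.23 - 2.807) = 0.282.
• Type II error rate β = 1 - power therefore increases (0.504 → 0.718).
Appropriate when false positives are costly — here, approving an ineffective drug — patients take a useless medication and may skip effective alternatives.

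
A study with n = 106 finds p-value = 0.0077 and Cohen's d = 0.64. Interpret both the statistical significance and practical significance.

Statistically significant (p = 0.0077 < 0.05). Cohen's d = 0.64 indicates a medium effect size. Both statistical and practical significance should be considered.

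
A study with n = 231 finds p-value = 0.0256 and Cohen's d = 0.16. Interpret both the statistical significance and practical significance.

Statistically significant (p = 0.0256 < 0.05). Cohen's d = 0.16 indicates a very small effect size. Both statistical and practical significance should be considered.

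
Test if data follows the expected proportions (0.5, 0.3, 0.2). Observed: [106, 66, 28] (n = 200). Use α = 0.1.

Expected: [100.0, 60.0, 40.0]. χ² = 4.56. df = 2, critical = 4.605. Fail to reject H₀.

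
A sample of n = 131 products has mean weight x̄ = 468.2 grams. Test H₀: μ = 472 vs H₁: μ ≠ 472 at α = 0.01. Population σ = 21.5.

z = (x̄ - μ₀)/(σ/√n) = (468.2 - 472)/(21.5/√131) = -2.023. Critical value: ±2.576. Since |-2.023| ≤ 2.576, Fail to reject H₀.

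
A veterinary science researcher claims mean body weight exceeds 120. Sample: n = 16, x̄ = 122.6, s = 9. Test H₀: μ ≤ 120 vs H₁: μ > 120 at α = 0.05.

t = (122.6 - 120)/(9/√16) = 1.156, df = 15. Critical t = 1.753. Fail to reject H₀.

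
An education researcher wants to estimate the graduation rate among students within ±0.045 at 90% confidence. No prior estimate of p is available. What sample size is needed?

Conservative approach: use p = 0.5 (maximizes p(1-p) = 0.25). n = z²(0.25)/E² = 1.645²×0.25/0.045² = 334.1 → n = 335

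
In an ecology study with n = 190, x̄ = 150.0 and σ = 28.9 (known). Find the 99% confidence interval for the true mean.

CI = x̄ ± z*(σ/√n) = 150.0 ± 2.576(28.9/√190) = 150.0 ± 5.4 = (144.6, 155.4)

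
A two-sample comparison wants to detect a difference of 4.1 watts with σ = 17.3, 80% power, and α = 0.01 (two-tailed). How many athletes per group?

n per group = 2(z_α/2 + z_β)²σ²/d² = 2×(2.576 + 0.84)²×17.3²/4.1² = 415.5 → n = 416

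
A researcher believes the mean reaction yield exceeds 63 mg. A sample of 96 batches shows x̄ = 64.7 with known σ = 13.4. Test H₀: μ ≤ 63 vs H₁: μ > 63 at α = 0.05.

z = 1.243. Critical value: 1.645. Fail to reject H₀.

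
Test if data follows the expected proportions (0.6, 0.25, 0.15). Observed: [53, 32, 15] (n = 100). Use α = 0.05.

Expected: [60.0, 25.0, 15.0]. χ² = 2.777. df = 2, critical = 5.991. Fail to reject H₀.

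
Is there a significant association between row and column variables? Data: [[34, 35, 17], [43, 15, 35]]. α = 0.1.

χ² = 15.032. df = 2, critical = 4.605. Reject H₀. Variables are dependent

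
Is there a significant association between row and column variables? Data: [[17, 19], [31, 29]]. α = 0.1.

χ² = 0.178. df = 1, critical = 2.706. Fail to reject H₀. No evidence of dependence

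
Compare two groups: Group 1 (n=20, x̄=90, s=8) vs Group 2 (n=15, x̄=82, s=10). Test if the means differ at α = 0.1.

Pooled sp = 8.9. t = 2.631, df = 33. Critical t = ±1.692. Reject H₀.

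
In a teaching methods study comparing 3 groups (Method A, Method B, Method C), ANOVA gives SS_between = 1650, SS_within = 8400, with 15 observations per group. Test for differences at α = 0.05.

df_between = 2, df_within = 42. F = MS_between/MS_within = 825.0/200.0 = 4.125. F_crit ≈ 3.22. Reject H₀. At least one mean differs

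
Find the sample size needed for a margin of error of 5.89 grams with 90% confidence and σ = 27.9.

n = (z*σ/E)² = (1.645×27.9/5.89)² = 60.7 → n = 61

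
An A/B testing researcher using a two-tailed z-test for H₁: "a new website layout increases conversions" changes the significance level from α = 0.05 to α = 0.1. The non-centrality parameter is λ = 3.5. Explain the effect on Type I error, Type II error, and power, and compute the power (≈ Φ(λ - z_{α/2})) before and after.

Increasing α from 0.05 to 0.1:
• Type I error rate increases (α is the Type I rate by definition).
• Critical value moves from z_{α/2} = 1.96 to 1.645, so power = Φ(λ - z_{α/2}) goes from Φ(3.5 - 1.96) = 0.938 to Φ(3.5 - 1.645) = 0.968.
• Type II error rate β = 1 - power therefore decreases (0.062 → 0.032).
Appropriate when false negatives are costly — here, discarding a layout that would have improved conversions — lost revenue.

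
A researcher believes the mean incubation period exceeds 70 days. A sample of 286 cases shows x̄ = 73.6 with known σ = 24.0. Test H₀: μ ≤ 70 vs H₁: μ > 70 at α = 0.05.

z = 2.537. Critical value: 1.645. Reject H₀.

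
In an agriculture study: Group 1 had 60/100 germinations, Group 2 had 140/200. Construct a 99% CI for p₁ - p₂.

p̂₁ = 0.6, p̂₂ = 0.7. Difference = -0.1. CI = (-0.251, 0.051)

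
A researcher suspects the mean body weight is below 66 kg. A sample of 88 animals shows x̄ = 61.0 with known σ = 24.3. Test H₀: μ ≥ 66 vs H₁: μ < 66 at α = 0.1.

z = -1.93. Critical value: -1.28. Reject H₀.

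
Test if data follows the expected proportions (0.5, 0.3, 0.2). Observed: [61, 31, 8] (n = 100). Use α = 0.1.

Expected: [50.0, 30.0, 20.0]. χ² = 9.653. df = 2, critical = 4.605. Reject H₀.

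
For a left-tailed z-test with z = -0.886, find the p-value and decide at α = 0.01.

p = P(Z < -0.886) = Φ(-0.886) ≈ 0.1878. Since p ≥ 0.01, fail to reject H₀ (not significant) at α = 0.01.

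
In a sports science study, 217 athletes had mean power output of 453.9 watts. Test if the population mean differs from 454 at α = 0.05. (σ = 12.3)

z = (x̄ - μ₀)/(σ/√n) = (453.9 - 454)/(12.3/√217) = -0.12. Critical value: ±1.96. Since |-0.12| ≤ 1.96, Fail to reject H₀.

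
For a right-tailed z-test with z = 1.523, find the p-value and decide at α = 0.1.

p = P(Z > 1.523) = 1 - Φ(1.523) ≈ 0.0639. Since p < 0.1, reject H₀ (significant) at α = 0.1.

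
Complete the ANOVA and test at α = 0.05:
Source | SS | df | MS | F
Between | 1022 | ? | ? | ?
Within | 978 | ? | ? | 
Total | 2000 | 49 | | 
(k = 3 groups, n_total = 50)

df_between = 2, df_within = 47. MS_between = 511.0, MS_within = 20.81. F = 24.557, F_crit ≈ 3.195. Reject H₀.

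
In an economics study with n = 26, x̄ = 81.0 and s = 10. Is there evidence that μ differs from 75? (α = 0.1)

t = (x̄ - μ₀)/(s/√n) = (81.0 - 75)/(10/√26) = 3.059. df = 25, critical t = ±1.708. Reject H₀.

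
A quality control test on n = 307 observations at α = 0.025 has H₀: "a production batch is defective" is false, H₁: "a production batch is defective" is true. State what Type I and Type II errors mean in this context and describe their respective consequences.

Type I (false positive): concluding that a production batch is defective when it is not — scrapping a good batch — wasted material and cost for no reason. Type II (false negative): failing to conclude that a production batch is defective when it is — shipping a defective batch — faulty products reach customers. Which is costlier depends on domain priorities and is a judgement call rather than a statistical fact.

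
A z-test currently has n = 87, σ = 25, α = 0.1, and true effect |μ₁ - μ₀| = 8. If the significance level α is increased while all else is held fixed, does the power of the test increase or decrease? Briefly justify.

Power increases: a larger α lowers the critical value, so more of the H₁ sampling distribution falls in the rejection region.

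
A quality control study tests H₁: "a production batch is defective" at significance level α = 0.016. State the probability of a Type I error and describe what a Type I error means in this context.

P(Type I error) = α = 0.016. A Type I error is rejecting H₀ when H₀ is actually true (false positive) — here, concluding that a production batch is defective when in fact this is not the case. Consequence: scrapping a good batch — wasted material and cost for no reason.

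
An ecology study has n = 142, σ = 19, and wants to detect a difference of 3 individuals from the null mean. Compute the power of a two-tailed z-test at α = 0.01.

SE = σ/√n = 19/√142 = 1.594. Non-centrality λ = d/SE = 3/1.594 = 1.882. Power ≈ Φ(λ - z_{α/2}) = Φ(1.882 - 2.576) = Φ(-0.694) = 0.244.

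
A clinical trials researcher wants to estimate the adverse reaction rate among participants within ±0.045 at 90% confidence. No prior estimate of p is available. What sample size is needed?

Conservative approach: use p = 0.5 (maximizes p(1-p) = 0.25). n = z²(0.25)/E² = 1.645²×0.25/0.045² = 334.1 → n = 335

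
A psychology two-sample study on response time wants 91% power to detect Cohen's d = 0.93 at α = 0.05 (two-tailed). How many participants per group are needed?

z_{α/2} = 1.96, z_β = Φ⁻¹(0.91) = 1.341. For large effect (d = 0.93): n per group = 2(z_{α/2} + z_β)²/d² = 2(1.96 + 1.341)²/0.93² = 25.2 → 26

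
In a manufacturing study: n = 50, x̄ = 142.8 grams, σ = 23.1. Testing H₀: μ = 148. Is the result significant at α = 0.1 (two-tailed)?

z = (142.8 - 148)/(23.1/√50) = -1.592. Since |z| ≤ 1.645, not significant at α = 0.1.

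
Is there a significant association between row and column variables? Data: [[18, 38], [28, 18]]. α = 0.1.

χ² = 8.417. df = 1, critical = 2.706. Reject H₀. Variables are dependent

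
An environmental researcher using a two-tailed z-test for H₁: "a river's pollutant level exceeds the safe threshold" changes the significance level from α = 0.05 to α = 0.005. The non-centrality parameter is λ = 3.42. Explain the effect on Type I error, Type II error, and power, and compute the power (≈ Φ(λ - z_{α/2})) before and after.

Decreasing α from 0.05 to 0.005:
• Type I error rate decreases (α is the Type I rate by definition).
• Critical value moves from z_{α/2} = 1.96 to 2.807, so power = Φ(λ - z_{α/2}) goes from Φ(3.42 - 1.96) = 0.928 to Φ(3.42 - 2.807) = 0.73.
• Type II error rate β = 1 - power therefore increases (0.072 → 0.27).
Appropriate when false positives are costly — here, shutting down a compliant factory unnecessarily.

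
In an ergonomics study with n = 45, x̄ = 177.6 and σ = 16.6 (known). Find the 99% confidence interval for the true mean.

CI = x̄ ± z*(σ/√n) = 177.6 ± 2.576(16.6/√45) = 177.6 ± 6.37 = (171.23, 183.97)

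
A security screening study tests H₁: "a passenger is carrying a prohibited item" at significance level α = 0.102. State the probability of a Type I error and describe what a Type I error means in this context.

P(Type I error) = α = 0.102. A Type I error is rejecting H₀ when H₀ is actually true (false positive) — here, concluding that a passenger is carrying a prohibited item when in fact this is not the case. Consequence: detaining an innocent passenger — delay and inconvenience.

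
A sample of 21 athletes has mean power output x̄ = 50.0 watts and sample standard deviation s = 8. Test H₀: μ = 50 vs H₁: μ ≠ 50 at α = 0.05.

t = (x̄ - μ₀)/(s/√n) = (50.0 - 50)/(8/√21) = 0.0. df = 20, critical t = ±2.086. Fail to reject H₀.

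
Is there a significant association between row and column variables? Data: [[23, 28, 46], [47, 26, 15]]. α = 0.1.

χ² = 23.675. df = 2, critical = 4.605. Reject H₀. Variables are dependent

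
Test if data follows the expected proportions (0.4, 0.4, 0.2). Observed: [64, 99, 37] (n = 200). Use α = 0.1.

Expected: [80.0, 80.0, 40.0]. χ² = 7.938. df = 2, critical = 4.605. Reject H₀.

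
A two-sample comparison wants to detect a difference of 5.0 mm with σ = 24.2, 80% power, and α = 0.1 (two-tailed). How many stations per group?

n per group = 2(z_α/2 + z_β)²σ²/d² = 2×(1.645 + 0.84)²×24.2²/5.0² = 289.3 → n = 290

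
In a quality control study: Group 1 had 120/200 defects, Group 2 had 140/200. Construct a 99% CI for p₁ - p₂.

p̂₁ = 0.6, p̂₂ = 0.7. Difference = -0.1. CI = (-0.222, 0.022)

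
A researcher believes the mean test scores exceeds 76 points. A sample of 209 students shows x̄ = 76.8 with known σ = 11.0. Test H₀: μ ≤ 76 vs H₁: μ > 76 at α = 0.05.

z = 1.051. Critical value: 1.645. Fail to reject H₀.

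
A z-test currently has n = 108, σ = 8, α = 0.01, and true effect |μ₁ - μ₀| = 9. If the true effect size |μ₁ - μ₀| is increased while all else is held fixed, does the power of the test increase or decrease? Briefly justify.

Power increases: a larger true effect increases the non-centrality λ = |μ₁ - μ₀|/(σ/√n).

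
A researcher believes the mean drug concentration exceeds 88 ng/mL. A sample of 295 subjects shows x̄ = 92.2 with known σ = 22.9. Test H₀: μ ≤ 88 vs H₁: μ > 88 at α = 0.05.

z = 3.15. Critical value: 1.645. Reject H₀.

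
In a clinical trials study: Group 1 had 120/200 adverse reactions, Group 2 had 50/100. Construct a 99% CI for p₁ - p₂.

p̂₁ = 0.6, p̂₂ = 0.5. Difference = 0.1. CI = (-0.057, 0.257)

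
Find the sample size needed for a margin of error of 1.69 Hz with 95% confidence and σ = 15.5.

n = (z*σ/E)² = (1.96×15.5/1.69)² = 323.1 → n = 324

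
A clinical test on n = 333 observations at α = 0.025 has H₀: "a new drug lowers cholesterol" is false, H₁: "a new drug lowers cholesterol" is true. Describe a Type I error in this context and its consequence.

Type I error: rejecting H₀ when it is true — concluding that a new drug lowers cholesterol when in fact it is not. Consequence: approving an ineffective drug — patients take a useless medication and may skip effective alternatives.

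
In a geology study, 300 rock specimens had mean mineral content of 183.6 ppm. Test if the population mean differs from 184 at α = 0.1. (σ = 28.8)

z = (x̄ - μ₀)/(σ/√n) = (183.6 - 184)/(28.8/√300) = -0.241. Critical value: ±1.645. Since |-0.241| ≤ 1.645, Fail to reject H₀.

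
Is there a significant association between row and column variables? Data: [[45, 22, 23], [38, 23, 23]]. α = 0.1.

χ² = 0.406. df = 2, critical = 4.605. Fail to reject H₀. No evidence of dependence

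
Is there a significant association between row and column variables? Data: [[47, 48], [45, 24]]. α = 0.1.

χ² = 4.023. df = 1, critical = 2.706. Reject H₀. Variables are dependent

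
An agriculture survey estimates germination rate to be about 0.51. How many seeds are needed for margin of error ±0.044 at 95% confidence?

n = z²p(1-p)/E² = 1.96²×0.51×0.49/0.044² = 495.9 → n = 496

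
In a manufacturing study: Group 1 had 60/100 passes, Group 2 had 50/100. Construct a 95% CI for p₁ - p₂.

p̂₁ = 0.6, p̂₂ = 0.5. Difference = 0.1. CI = (-0.037, 0.237)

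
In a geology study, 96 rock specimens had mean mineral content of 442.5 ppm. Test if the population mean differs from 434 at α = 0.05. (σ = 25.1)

z = (x̄ - μ₀)/(σ/√n) = (442.5 - 434)/(25.1/√96) = 3.318. Critical value: ±1.96. Since |3.318| > 1.96, Reject H₀.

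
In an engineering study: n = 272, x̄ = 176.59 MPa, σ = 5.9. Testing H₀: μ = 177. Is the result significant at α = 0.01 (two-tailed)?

z = (176.59 - 177)/(5.9/√272) = -1.146. Since |z| ≤ 2.576, not significant at α = 0.01.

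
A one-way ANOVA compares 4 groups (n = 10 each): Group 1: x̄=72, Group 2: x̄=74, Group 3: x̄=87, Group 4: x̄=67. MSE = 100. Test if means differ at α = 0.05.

Grand mean = 75.0. SS_between = 2180.0, MS_between = 726.67. F = 7.267, F_crit ≈ 2.866. Reject H₀.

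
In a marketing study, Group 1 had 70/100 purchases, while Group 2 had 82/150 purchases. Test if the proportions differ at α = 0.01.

p̂₁ = 0.7, p̂₂ = 0.547, pooled p̂ = 0.608. z = 2.433. Critical: ±2.576. Fail to reject H₀.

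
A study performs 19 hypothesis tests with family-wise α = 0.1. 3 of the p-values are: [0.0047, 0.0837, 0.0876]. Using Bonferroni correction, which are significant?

Bonferroni α = 0.1/19 = 0.00526. Significant p-values: [0.0047]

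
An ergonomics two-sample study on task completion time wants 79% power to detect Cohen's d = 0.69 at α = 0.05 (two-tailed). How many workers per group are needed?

z_{α/2} = 1.96, z_β = Φ⁻¹(0.79) = 0.806. For medium effect (d = 0.69): n per group = 2(z_{α/2} + z_β)²/d² = 2(1.96 + 0.806)²/0.69² = 32.1 → 33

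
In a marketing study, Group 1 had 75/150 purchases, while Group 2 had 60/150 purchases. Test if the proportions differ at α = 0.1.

p̂₁ = 0.5, p̂₂ = 0.4, pooled p̂ = 0.45. z = 1.741. Critical: ±1.645. Reject H₀.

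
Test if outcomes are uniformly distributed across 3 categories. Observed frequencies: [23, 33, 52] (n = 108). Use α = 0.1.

Expected = 36 each. χ² = Σ(O-E)²/E = 12.056. df = 2, critical value = 4.605. Reject H₀.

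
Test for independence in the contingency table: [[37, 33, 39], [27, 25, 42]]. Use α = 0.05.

χ² = 1.678. df = 2, critical = 5.991. Fail to reject H₀. No evidence of dependence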